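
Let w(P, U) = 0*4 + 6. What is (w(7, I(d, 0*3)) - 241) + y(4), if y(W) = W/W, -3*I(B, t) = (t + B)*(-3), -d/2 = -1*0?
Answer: -234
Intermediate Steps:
d = 0 (d = -(-2)*0 = -2*0 = 0)
I(B, t) = B + t (I(B, t) = -(t + B)*(-3)/3 = -(B + t)*(-3)/3 = -(-3*B - 3*t)/3 = B + t)
w(P, U) = 6 (w(P, U) = 0 + 6 = 6)
y(W) = 1
(w(7, I(d, 0*3)) - 241) + y(4) = (6 - 241) + 1 = -235 + 1 = -234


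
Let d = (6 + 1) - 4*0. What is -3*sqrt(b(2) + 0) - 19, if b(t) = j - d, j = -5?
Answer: -19 - 6*I*sqrt(3) ≈ -19.0 - 10.392*I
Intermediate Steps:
d = 7 (d = 7 + 0 = 7)
b(t) = -12 (b(t) = -5 - 1*7 = -5 - 7 = -12)
-3*sqrt(b(2) + 0) - 19 = -3*sqrt(-12 + 0) - 19 = -6*I*sqrt(3) - 19 = -19 - 6*I*sqrt(3)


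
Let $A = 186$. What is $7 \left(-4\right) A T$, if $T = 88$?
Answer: $-458304$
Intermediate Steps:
$7 \left(-4\right) A T = 7 \left(-4\right) 186 \cdot 88 = \left(-28\right) 186 \cdot 88 = \left(-5208\right) 88 = -458304$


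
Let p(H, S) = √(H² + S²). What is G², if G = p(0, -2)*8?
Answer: 256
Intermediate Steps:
G = 16 (G = √(0² + (-2)²)*8 = √(0 + 4)*8 = √4*8 = 2*8 = 16)
G² = 16² = 256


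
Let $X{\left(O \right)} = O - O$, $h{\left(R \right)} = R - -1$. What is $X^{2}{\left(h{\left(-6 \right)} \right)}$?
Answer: $0$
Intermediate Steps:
$h{\left(R \right)} = 1 + R$ ($h{\left(R \right)} = R + 1 = 1 + R$)
$X{\left(O \right)} = 0$
$X^{2}{\left(h{\left(-6 \right)} \right)} = 0^{2} = 0$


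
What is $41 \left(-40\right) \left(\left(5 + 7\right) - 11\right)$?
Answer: $-1640$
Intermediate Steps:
$41 \left(-40\right) \left(\left(5 + 7\right) - 11\right) = - 1640 \left(12 - 11\right) = \left(-1640\right) 1 = -1640$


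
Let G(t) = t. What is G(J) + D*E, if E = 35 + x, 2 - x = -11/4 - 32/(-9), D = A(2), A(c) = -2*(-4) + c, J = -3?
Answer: 6461/18 ≈ 358.94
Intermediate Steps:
A(c) = 8 + c
D = 10 (D = 8 + 2 = 10)
x = 43/36 (x = 2 - (-11/4 - 32/(-9)) = 2 - (-11*¼ - 32*(-⅑)) = 2 - (-11/4 + 32/9) = 2 - 1*29/36 = 2 - 29/36 = 43/36 ≈ 1.1944)
E = 1303/36 (E = 35 + 43/36 = 1303/36 ≈ 36.194)
G(J) + D*E = -3 + 10*(1303/36) = -3 + 6515/18 = 6461/18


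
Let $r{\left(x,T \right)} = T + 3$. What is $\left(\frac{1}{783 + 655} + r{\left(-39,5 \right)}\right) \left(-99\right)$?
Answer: $- \frac{1138995}{1438} \approx -792.07$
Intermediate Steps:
$r{\left(x,T \right)} = 3 + T$
$\left(\frac{1}{783 + 655} + r{\left(-39,5 \right)}\right) \left(-99\right) = \left(\frac{1}{783 + 655} + \left(3 + 5\right)\right) \left(-99\right) = \left(\frac{1}{1438} + 8\right) \left(-99\right) = \frac{11505}{1438} \left(-99\right) = - \frac{1138995}{1438}$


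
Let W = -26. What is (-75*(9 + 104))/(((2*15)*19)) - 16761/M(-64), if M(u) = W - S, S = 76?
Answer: 48274/323 ≈ 149.46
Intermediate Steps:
M(u) = -102 (M(u) = -26 - 1*76 = -26 - 76 = -102)
(-75*(9 + 104))/(((2*15)*19)) - 16761/M(-64) = (-75*(9 + 104))/(((2*15)*19)) - 16761/(-102) = (-75*113)/((30*19)) - 16761*(-1/102) = -8475/570 + 5587/34 = -8475*1/570 + 5587/34 = -565/38 + 5587/34 = 48274/323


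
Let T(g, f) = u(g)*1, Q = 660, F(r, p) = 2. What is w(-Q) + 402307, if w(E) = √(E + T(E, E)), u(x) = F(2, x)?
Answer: 402307 + I*√658 ≈ 4.0231e+5 + 25.652*I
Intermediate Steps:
u(x) = 2
T(g, f) = 2 (T(g, f) = 2*1 = 2)
w(E) = √(2 + E) (w(E) = √(E + 2) = √(2 + E))
w(-Q) + 402307 = √(2 - 1*660) + 402307 = √(2 - 660) + 402307 = √(-658) + 402307 = I*√658 + 402307 = 402307 + I*√658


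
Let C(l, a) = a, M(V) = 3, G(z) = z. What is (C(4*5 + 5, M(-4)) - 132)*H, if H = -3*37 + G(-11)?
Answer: 15738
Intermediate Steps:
H = -122 (H = -3*37 - 11 = -111 - 11 = -122)
(C(4*5 + 5, M(-4)) - 132)*H = (3 - 132)*(-122) = -129*(-122) = 15738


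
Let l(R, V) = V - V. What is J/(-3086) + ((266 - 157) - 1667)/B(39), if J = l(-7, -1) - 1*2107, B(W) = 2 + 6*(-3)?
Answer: 1210425/12344 ≈ 98.058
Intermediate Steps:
l(R, V) = 0
B(W) = -16 (B(W) = 2 - 18 = -16)
J = -2107 (J = 0 - 1*2107 = 0 - 2107 = -2107)
J/(-3086) + ((266 - 157) - 1667)/B(39) = -2107/(-3086) + ((266 - 157) - 1667)/(-16) = -2107*(-1/3086) + (109 - 1667)*(-1/16) = 2107/3086 - 1558*(-1/16) = 2107/3086 + 779/8 = 1210425/12344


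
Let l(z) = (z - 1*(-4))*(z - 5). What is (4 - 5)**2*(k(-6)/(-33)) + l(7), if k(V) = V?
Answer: 244/11 ≈ 22.182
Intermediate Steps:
l(z) = (-5 + z)*(4 + z) (l(z) = (z + 4)*(-5 + z) = (4 + z)*(-5 + z) = (-5 + z)*(4 + z))
(4 - 5)**2*(k(-6)/(-33)) + l(7) = (4 - 5)**2*(-6/(-33)) + (-20 + 7**2 - 1*7) = (-1)**2*(-6*(-1/33)) + (-20 + 49 - 7) = 1*(2/11) + 22 = 2/11 + 22 = 244/11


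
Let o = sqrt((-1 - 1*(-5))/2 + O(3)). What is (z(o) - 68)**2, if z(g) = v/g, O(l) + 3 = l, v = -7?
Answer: 9297/2 + 476*sqrt(2) ≈ 5321.7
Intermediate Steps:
O(l) = -3 + l
o = sqrt(2) (o = sqrt((-1 - 1*(-5))/2 + (-3 + 3)) = sqrt((-1 + 5)*(1/2) + 0) = sqrt(4*(1/2) + 0) = sqrt(2 + 0) = sqrt(2) ≈ 1.4142)
z(g) = -7/g
(z(o) - 68)**2 = (-7*sqrt(2)/2 - 68)**2 = (-68 - 7*sqrt(2)/2)**2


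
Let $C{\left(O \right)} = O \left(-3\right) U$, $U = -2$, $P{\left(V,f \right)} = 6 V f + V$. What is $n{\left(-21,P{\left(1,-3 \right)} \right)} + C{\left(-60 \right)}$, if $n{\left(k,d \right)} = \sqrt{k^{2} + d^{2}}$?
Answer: $-360 + \sqrt{730} \approx -332.98$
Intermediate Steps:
$P{\left(V,f \right)} = V + 6 V f$ ($P{\left(V,f \right)} = 6 V f + V = V + 6 V f$)
$n{\left(k,d \right)} = \sqrt{d^{2} + k^{2}}$
$C{\left(O \right)} = 6 O$ ($C{\left(O \right)} = O \left(-3\right) \left(-2\right) = - 3 O \left(-2\right) = 6 O$)
$n{\left(-21,P{\left(1,-3 \right)} \right)} + C{\left(-60 \right)} = \sqrt{\left(1 \left(1 + 6 \left(-3\right)\right)\right)^{2} + \left(-21\right)^{2}} + 6 \left(-60\right) = \sqrt{\left(1 \left(1 - 18\right)\right)^{2} + 441} - 360 = \sqrt{\left(1 \left(-17\right)\right)^{2} + 441} - 360 = \sqrt{\left(-17\right)^{2} + 441} - 360 = \sqrt{289 + 441} - 360 = \sqrt{730} - 360 = -360 + \sqrt{730}$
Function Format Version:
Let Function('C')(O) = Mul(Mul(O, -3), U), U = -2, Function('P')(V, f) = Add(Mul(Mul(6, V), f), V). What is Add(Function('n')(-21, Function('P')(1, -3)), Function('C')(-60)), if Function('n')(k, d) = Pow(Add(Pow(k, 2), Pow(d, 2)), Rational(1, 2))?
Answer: Add(-360, Pow(730, Rational(1, 2))) ≈ -332.98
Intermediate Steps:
Function('P')(V, f) = Add(V, Mul(6, V, f)) (Function('P')(V, f) = Add(Mul(6, V, f), V) = Add(V, Mul(6, V, f)))
Function('n')(k, d) = Pow(Add(Pow(d, 2), Pow(k, 2)), Rational(1, 2))
Function('C')(O) = Mul(6, O) (Function('C')(O) = Mul(Mul(O, -3), -2) = Mul(Mul(-3, O), -2) = Mul(6, O))
Add(Function('n')(-21, Function('P')(1, -3)), Function('C')(-60)) = Add(Pow(Add(Pow(Mul(1, Add(1, Mul(6, -3))), 2), Pow(-21, 2)), Rational(1, 2)), Mul(6, -60)) = Add(Pow(Add(Pow(Mul(1, Add(1, -18)), 2), 441), Rational(1, 2)), -360) = Add(Pow(Add(Pow(Mul(1, -17), 2), 441), Rational(1, 2)), -360) = Add(Pow(Add(Pow(-17, 2), 441), Rational(1, 2)), -360) = Add(Pow(Add(289, 441), Rational(1, 2)), -360) = Add(Pow(730, Rational(1, 2)), -360) = Add(-360, Pow(730, Rational(1, 2)))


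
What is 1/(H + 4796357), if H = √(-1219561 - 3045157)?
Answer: 4796357/23005044736167 - I*√4264718/23005044736167 ≈ 2.0849e-7 - 8.9768e-11*I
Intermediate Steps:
H = I*√4264718 (H = √(-4264718) = I*√4264718 ≈ 2065.1*I)
1/(H + 4796357) = 1/(I*√4264718 + 4796357) = 1/(4796357 + I*√4264718)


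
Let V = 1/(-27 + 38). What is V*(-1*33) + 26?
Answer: 23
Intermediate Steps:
V = 1/11 ≈ 0.090909
V*(-1*33) + 26 = (-1*33)/11 + 26 = (1/11)*(-33) + 26 = -3 + 26 = 23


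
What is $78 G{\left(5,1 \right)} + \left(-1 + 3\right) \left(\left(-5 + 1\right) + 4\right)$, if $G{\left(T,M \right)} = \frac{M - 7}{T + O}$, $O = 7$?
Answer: $-39$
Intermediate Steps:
$G{\left(T,M \right)} = \frac{-7 + M}{7 + T}$ ($G{\left(T,M \right)} = \frac{M - 7}{T + 7} = \frac{-7 + M}{7 + T}$)
$78 G{\left(5,1 \right)} + \left(-1 + 3\right) \left(\left(-5 + 1\right) + 4\right) = 78 \frac{-7 + 1}{7 + 5} + \left(-1 + 3\right) \left(\left(-5 + 1\right) + 4\right) = 78 \cdot \frac{1}{12} \left(-6\right) + 2 \left(-4 + 4\right) = 78 \cdot \frac{1}{12} \left(-6\right) + 2 \cdot 0 = 78 \left(- \frac{1}{2}\right) + 0 = -39 + 0 = -39$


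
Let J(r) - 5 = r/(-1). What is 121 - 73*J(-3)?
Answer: -463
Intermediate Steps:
J(r) = 5 - r (J(r) = 5 + r/(-1) = 5 + r*(-1) = 5 - r)
121 - 73*J(-3) = 121 - 73*(5 - 1*(-3)) = 121 - 73*(5 + 3) = 121 - 73*8 = 121 - 584 = -463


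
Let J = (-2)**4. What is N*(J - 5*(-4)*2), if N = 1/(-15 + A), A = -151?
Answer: -28/83 ≈ -0.33735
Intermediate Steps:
J = 16
N = -1/166 (N = 1/(-15 - 151) = 1/(-166) = -1/166 ≈ -0.0060241)
N*(J - 5*(-4)*2) = -(16 - 5*(-4)*2)/166 = -(16 + 20*2)/166 = -(16 + 40)/166 = -1/166*56 = -28/83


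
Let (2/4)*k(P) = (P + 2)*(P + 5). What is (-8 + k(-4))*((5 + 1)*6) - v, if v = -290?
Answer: -142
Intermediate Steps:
k(P) = 2*(2 + P)*(5 + P) (k(P) = 2*((P + 2)*(P + 5)) = 2*((2 + P)*(5 + P)) = 2*(2 + P)*(5 + P))
(-8 + k(-4))*((5 + 1)*6) - v = (-8 + (20 + 2*(-4)² + 14*(-4)))*((5 + 1)*6) - 1*(-290) = (-8 + (20 + 2*16 - 56))*(6*6) + 290 = (-8 + (20 + 32 - 56))*36 + 290 = (-8 - 4)*36 + 290 = -12*36 + 290 = -432 + 290 = -142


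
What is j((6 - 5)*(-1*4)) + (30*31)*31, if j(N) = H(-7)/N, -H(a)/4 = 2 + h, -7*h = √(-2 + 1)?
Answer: 28832 - I/7 ≈ 28832.0 - 0.14286*I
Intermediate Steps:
h = -I/7 (h = -√(-2 + 1)/7 = -I/7 ≈ -0.14286*I)
H(a) = -8 + 4*I/7 (H(a) = -4*(2 - I/7) = -8 + 4*I/7)
j(N) = (-8 + 4*I/7)/N
j((6 - 5)*(-1*4)) + (30*31)*31 = 4*(-14 + I)/(7*(((6 - 5)*(-1*4)))) + (30*31)*31 = 4*(-14 + I)/(7*((1*(-4)))) + 930*31 = (4/7)*(-14 + I)/(-4) + 28830 = (4/7)*(-¼)*(-14 + I) + 28830 = (2 - I/7) + 28830 = 28832 - I/7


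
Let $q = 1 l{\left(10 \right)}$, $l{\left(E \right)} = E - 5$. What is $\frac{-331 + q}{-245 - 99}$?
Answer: $\frac{163}{172} \approx 0.94767$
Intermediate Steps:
$l{\left(E \right)} = -5 + E$ ($l{\left(E \right)} = E - 5 = -5 + E$)
$q = 5$ ($q = 1 \left(-5 + 10\right) = 1 \cdot 5 = 5$)
$\frac{-331 + q}{-245 - 99} = \frac{-331 + 5}{-245 - 99} = - \frac{326}{-344} = \left(-326\right) \left(- \frac{1}{344}\right) = \frac{163}{172}$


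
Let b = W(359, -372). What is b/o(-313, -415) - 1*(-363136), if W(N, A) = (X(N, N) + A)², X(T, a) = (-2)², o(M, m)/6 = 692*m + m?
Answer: 313308226048/862785 ≈ 3.6314e+5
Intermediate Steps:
o(M, m) = 4158*m (o(M, m) = 6*(692*m + m) = 6*(693*m) = 4158*m)
X(T, a) = 4
W(N, A) = (4 + A)²
b = 135424 (b = (4 - 372)² = (-368)² = 135424)
b/o(-313, -415) - 1*(-363136) = 135424/((4158*(-415))) - 1*(-363136) = 135424/(-1725570) + 363136 = 135424*(-1/1725570) + 363136 = -67712/862785 + 363136 = 313308226048/862785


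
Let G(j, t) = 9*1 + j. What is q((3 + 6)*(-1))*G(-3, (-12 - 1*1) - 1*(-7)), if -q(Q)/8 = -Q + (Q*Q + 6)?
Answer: -4608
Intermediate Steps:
q(Q) = -48 - 8*Q² + 8*Q (q(Q) = -8*(-Q + (Q*Q + 6)) = -8*(-Q + (Q² + 6)) = -8*(-Q + (6 + Q²)) = -8*(6 + Q² - Q) = -48 - 8*Q² + 8*Q)
G(j, t) = 9 + j
q((3 + 6)*(-1))*G(-3, (-12 - 1*1) - 1*(-7)) = (-48 - 8*(3 + 6)² + 8*((3 + 6)*(-1)))*(9 - 3) = (-48 - 8*(9*(-1))² + 8*(9*(-1)))*6 = (-48 - 8*(-9)² + 8*(-9))*6 = (-48 - 8*81 - 72)*6 = (-48 - 648 - 72)*6 = -768*6 = -4608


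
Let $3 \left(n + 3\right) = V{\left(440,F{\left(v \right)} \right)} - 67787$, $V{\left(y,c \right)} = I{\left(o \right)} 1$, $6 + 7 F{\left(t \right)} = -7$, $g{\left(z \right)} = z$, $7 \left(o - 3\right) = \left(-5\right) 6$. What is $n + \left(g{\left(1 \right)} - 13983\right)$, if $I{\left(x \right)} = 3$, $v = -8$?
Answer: $- \frac{109739}{3} \approx -36580.0$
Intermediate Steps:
$o = - \frac{9}{7}$ ($o = 3 + \frac{\left(-5\right) 6}{7} = 3 + \frac{1}{7} \left(-30\right) = 3 - \frac{30}{7} = - \frac{9}{7} \approx -1.2857$)
$F{\left(t \right)} = - \frac{13}{7}$ ($F{\left(t \right)} = - \frac{6}{7} + \frac{1}{7} \left(-7\right) = - \frac{6}{7} - 1 = - \frac{13}{7}$)
$V{\left(y,c \right)} = 3$ ($V{\left(y,c \right)} = 3 \cdot 1 = 3$)
$n = - \frac{67793}{3}$ ($n = -3 + \frac{3 - 67787}{3} = -3 + \frac{1}{3} \left(-67784\right) = -3 - \frac{67784}{3} = - \frac{67793}{3} \approx -22598.0$)
$n + \left(g{\left(1 \right)} - 13983\right) = - \frac{67793}{3} + \left(1 - 13983\right) = - \frac{67793}{3} - 13982 = - \frac{109739}{3}$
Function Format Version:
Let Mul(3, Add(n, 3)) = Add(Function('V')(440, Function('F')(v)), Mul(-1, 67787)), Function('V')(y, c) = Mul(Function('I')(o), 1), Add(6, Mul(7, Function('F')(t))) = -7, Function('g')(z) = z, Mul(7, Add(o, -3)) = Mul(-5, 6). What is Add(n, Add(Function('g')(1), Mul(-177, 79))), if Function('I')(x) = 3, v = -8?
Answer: Rational(-109739, 3) ≈ -36580.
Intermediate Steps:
o = Rational(-9, 7) (o = Add(3, Mul(Rational(1, 7), Mul(-5, 6))) = Add(3, Mul(Rational(1, 7), -30)) = Add(3, Rational(-30, 7)) = Rational(-9, 7) ≈ -1.2857)
Function('F')(t) = Rational(-13, 7) (Function('F')(t) = Add(Rational(-6, 7), Mul(Rational(1, 7), -7)) = Add(Rational(-6, 7), -1) = Rational(-13, 7))
Function('V')(y, c) = 3 (Function('V')(y, c) = Mul(3, 1) = 3)
n = Rational(-67793, 3) (n = Add(-3, Mul(Rational(1, 3), Add(3, Mul(-1, 67787)))) = Add(-3, Mul(Rational(1, 3), Add(3, -67787))) = Add(-3, Mul(Rational(1, 3), -67784)) = Add(-3, Rational(-67784, 3)) = Rational(-67793, 3) ≈ -22598.)
Add(n, Add(Function('g')(1), Mul(-177, 79))) = Add(Rational(-67793, 3), Add(1, Mul(-177, 79))) = Add(Rational(-67793, 3), Add(1, -13983)) = Add(Rational(-67793, 3), -13982) = Rational(-109739, 3)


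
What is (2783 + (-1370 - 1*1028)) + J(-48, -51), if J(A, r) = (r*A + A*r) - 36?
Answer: 5245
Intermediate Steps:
J(A, r) = -36 + 2*A*r (J(A, r) = (A*r + A*r) - 36 = 2*A*r - 36 = -36 + 2*A*r)
(2783 + (-1370 - 1*1028)) + J(-48, -51) = (2783 + (-1370 - 1*1028)) + (-36 + 2*(-48)*(-51)) = (2783 + (-1370 - 1028)) + (-36 + 4896) = (2783 - 2398) + 4860 = 385 + 4860 = 5245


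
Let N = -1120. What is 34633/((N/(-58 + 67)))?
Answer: -311697/1120 ≈ -278.30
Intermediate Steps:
34633/((N/(-58 + 67))) = 34633/((-1120/(-58 + 67))) = 34633/((-1120/9)) = 34633/(((1/9)*(-1120))) = 34633/(-1120/9) = 34633*(-9/1120) = -311697/1120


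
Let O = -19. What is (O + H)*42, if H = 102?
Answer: 3486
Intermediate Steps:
(O + H)*42 = (-19 + 102)*42 = 83*42 = 3486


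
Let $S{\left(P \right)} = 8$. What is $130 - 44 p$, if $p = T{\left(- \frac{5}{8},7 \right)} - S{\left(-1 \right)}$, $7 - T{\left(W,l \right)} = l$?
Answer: $482$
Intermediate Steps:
$T{\left(W,l \right)} = 7 - l$
$p = -8$ ($p = \left(7 - 7\right) - 8 = 0 - 8 = -8$)
$130 - 44 p = 130 - -352 = 130 + 352 = 482$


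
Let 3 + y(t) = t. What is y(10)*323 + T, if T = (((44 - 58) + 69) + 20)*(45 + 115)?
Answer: 14261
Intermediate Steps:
T = 12000 (T = ((-14 + 69) + 20)*160 = (55 + 20)*160 = 75*160 = 12000)
y(t) = -3 + t
y(10)*323 + T = (-3 + 10)*323 + 12000 = 7*323 + 12000 = 2261 + 12000 = 14261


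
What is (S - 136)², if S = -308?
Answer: 197136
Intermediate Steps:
(S - 136)² = (-308 - 136)² = (-444)² = 197136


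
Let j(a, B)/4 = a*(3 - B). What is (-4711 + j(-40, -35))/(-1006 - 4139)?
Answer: 3597/1715 ≈ 2.0974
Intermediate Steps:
j(a, B) = 4*a*(3 - B) (j(a, B) = 4*(a*(3 - B)) = 4*a*(3 - B))
(-4711 + j(-40, -35))/(-1006 - 4139) = (-4711 + 4*(-40)*(3 - 1*(-35)))/(-1006 - 4139) = (-4711 + 4*(-40)*(3 + 35))/(-5145) = (-4711 + 4*(-40)*38)*(-1/5145) = (-4711 - 6080)*(-1/5145) = -10791*(-1/5145) = 3597/1715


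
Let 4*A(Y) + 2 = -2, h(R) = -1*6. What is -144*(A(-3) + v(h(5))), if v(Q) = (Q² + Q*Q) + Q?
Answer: -9360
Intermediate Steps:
h(R) = -6
A(Y) = -1 (A(Y) = -½ + (¼)*(-2) = -½ - ½ = -1)
v(Q) = Q + 2*Q² (v(Q) = (Q² + Q²) + Q = 2*Q² + Q = Q + 2*Q²)
-144*(A(-3) + v(h(5))) = -144*(-1 - 6*(1 + 2*(-6))) = -144*(-1 - 6*(1 - 12)) = -144*(-1 - 6*(-11)) = -144*(-1 + 66) = -144*65 = -9360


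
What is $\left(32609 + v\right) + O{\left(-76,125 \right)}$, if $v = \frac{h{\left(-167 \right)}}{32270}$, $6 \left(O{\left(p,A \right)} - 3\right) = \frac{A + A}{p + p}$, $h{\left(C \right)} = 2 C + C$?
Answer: $\frac{239942615617}{7357560} \approx 32612.0$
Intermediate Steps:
$h{\left(C \right)} = 3 C$
$O{\left(p,A \right)} = 3 + \frac{A}{6 p}$ ($O{\left(p,A \right)} = 3 + \frac{\left(A + A\right) \frac{1}{p + p}}{6} = 3 + \frac{2 A \frac{1}{2 p}}{6} = 3 + \frac{A \frac{1}{p}}{6} = 3 + \frac{A}{6 p}$)
$v = - \frac{501}{32270}$ ($v = \frac{3 \left(-167\right)}{32270} = \left(-501\right) \frac{1}{32270} = - \frac{501}{32270} \approx -0.015525$)
$\left(32609 + v\right) + O{\left(-76,125 \right)} = \left(32609 - \frac{501}{32270}\right) + \left(3 + \frac{1}{6} \cdot 125 \frac{1}{-76}\right) = \frac{1052291929}{32270} + \left(3 + \frac{1}{6} \cdot 125 \left(- \frac{1}{76}\right)\right) = \frac{1052291929}{32270} + \left(3 - \frac{125}{456}\right) = \frac{1052291929}{32270} + \frac{1243}{456} = \frac{239942615617}{7357560}$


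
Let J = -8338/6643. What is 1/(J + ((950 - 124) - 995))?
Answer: -6643/1131005 ≈ -0.0058735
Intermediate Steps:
J = -8338/6643 (J = -8338*1/6643 = -8338/6643 ≈ -1.2552)
1/(J + ((950 - 124) - 995)) = 1/(-8338/6643 + ((950 - 124) - 995)) = 1/(-8338/6643 + (826 - 995)) = 1/(-8338/6643 - 169) = 1/(-1131005/6643) = -6643/1131005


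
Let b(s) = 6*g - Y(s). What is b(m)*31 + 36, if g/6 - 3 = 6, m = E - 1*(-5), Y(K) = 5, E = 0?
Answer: 9925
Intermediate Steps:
m = 5 (m = 0 - 1*(-5) = 0 + 5 = 5)
g = 54 (g = 18 + 6*6 = 18 + 36 = 54)
b(s) = 319 (b(s) = 6*54 - 1*5 = 324 - 5 = 319)
b(m)*31 + 36 = 319*31 + 36 = 9889 + 36 = 9925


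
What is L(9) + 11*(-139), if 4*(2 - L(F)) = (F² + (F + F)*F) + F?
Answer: -1590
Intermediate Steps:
L(F) = 2 - 3*F²/4 - F/4 (L(F) = 2 - ((F² + (F + F)*F) + F)/4 = 2 - ((F² + (2*F)*F) + F)/4 = 2 - ((F² + 2*F²) + F)/4 = 2 - (3*F² + F)/4 = 2 - (F + 3*F²)/4 = 2 + (-3*F²/4 - F/4) = 2 - 3*F²/4 - F/4)
L(9) + 11*(-139) = (2 - ¾*9² - ¼*9) + 11*(-139) = (2 - ¾*81 - 9/4) - 1529 = (2 - 243/4 - 9/4) - 1529 = -61 - 1529 = -1590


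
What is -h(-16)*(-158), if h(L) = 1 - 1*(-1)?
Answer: 316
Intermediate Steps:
h(L) = 2 (h(L) = 1 + 1 = 2)
-h(-16)*(-158) = -2*(-158) = -1*(-316) = 316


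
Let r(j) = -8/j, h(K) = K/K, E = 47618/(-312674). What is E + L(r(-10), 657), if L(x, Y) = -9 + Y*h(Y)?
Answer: 101282567/156337 ≈ 647.85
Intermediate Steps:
E = -23809/156337 (E = 47618*(-1/312674) = -23809/156337 ≈ -0.15229)
h(K) = 1
L(x, Y) = -9 + Y (L(x, Y) = -9 + Y*1 = -9 + Y)
E + L(r(-10), 657) = -23809/156337 + (-9 + 657) = -23809/156337 + 648 = 101282567/156337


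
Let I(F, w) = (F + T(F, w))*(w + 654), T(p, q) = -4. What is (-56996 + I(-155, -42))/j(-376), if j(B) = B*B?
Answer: -2411/2209 ≈ -1.0914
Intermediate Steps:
j(B) = B**2
I(F, w) = (-4 + F)*(654 + w) (I(F, w) = (F - 4)*(w + 654) = (-4 + F)*(654 + w))
(-56996 + I(-155, -42))/j(-376) = (-56996 + (-2616 - 4*(-42) + 654*(-155) - 155*(-42)))/((-376)**2) = (-56996 + (-2616 + 168 - 101370 + 6510))/141376 = (-56996 - 97308)*(1/141376) = -154304*1/141376 = -2411/2209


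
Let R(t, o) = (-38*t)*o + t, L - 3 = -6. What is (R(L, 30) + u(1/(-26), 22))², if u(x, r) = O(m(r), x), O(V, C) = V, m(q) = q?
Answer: 11826721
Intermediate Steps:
L = -3 (L = 3 - 6 = -3)
R(t, o) = t - 38*o*t (R(t, o) = -38*o*t + t = t - 38*o*t)
u(x, r) = r
(R(L, 30) + u(1/(-26), 22))² = (-3*(1 - 38*30) + 22)² = (-3*(1 - 1140) + 22)² = (-3*(-1139) + 22)² = (3417 + 22)² = 3439² = 11826721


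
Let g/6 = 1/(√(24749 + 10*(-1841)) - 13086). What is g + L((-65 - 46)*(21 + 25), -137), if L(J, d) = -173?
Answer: -9874696459/57079019 - 2*√6339/57079019 ≈ -173.00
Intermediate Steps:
g = 6/(-13086 + √6339) (g = 6/(√(24749 + 10*(-1841)) - 13086) = 6/(√(24749 - 18410) - 13086) = 6/(√6339 - 13086) = 6/(-13086 + √6339) ≈ -0.00046131)
g + L((-65 - 46)*(21 + 25), -137) = (-26172/57079019 - 2*√6339/57079019) - 173 = -9874696459/57079019 - 2*√6339/57079019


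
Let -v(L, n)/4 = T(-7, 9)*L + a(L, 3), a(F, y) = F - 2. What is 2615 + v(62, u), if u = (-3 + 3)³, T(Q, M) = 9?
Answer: 143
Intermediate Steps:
a(F, y) = -2 + F
u = 0 (u = 0³ = 0)
v(L, n) = 8 - 40*L (v(L, n) = -4*(9*L + (-2 + L)) = -4*(-2 + 10*L) = 8 - 40*L)
2615 + v(62, u) = 2615 + (8 - 40*62) = 2615 + (8 - 2480) = 2615 - 2472 = 143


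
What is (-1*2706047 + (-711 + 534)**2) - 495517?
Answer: -3170235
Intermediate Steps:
(-1*2706047 + (-711 + 534)**2) - 495517 = (-2706047 + (-177)**2) - 495517 = (-2706047 + 31329) - 495517 = -2674718 - 495517 = -3170235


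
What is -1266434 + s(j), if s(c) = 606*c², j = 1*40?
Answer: -296834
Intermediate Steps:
j = 40
-1266434 + s(j) = -1266434 + 606*40² = -1266434 + 606*1600 = -1266434 + 969600 = -296834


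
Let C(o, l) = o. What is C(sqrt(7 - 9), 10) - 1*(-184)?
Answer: 184 + I*sqrt(2) ≈ 184.0 + 1.4142*I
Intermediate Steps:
C(sqrt(7 - 9), 10) - 1*(-184) = sqrt(7 - 9) - 1*(-184) = sqrt(-2) + 184 = I*sqrt(2) + 184 = 184 + I*sqrt(2)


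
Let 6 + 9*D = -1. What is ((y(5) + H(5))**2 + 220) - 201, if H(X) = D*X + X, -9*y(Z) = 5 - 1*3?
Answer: 1603/81 ≈ 19.790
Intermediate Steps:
D = -7/9 (D = -2/3 + (1/9)*(-1) = -2/3 - 1/9 = -7/9 ≈ -0.77778)
y(Z) = -2/9 (y(Z) = -(5 - 1*3)/9 = -(5 - 3)/9 = -1/9*2 = -2/9)
H(X) = 2*X/9 (H(X) = -7*X/9 + X = 2*X/9)
((y(5) + H(5))**2 + 220) - 201 = ((-2/9 + (2/9)*5)**2 + 220) - 201 = ((-2/9 + 10/9)**2 + 220) - 201 = ((8/9)**2 + 220) - 201 = (64/81 + 220) - 201 = 17884/81 - 201 = 1603/81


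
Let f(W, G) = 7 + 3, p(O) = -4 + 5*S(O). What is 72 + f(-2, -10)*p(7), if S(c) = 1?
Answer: 82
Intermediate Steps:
p(O) = 1 (p(O) = -4 + 5*1 = -4 + 5 = 1)
f(W, G) = 10
72 + f(-2, -10)*p(7) = 72 + 10*1 = 72 + 10 = 82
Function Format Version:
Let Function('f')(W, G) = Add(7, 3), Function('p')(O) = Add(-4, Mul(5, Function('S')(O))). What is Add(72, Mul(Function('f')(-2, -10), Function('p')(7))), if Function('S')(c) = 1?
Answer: 82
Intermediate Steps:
Function('p')(O) = 1 (Function('p')(O) = Add(-4, Mul(5, 1)) = Add(-4, 5) = 1)
Function('f')(W, G) = 10
Add(72, Mul(Function('f')(-2, -10), Function('p')(7))) = Add(72, Mul(10, 1)) = Add(72, 10) = 82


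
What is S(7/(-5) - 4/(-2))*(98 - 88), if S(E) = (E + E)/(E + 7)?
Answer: 30/19 ≈ 1.5789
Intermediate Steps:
S(E) = 2*E/(7 + E) (S(E) = (2*E)/(7 + E) = 2*E/(7 + E))
S(7/(-5) - 4/(-2))*(98 - 88) = (2*(7/(-5) - 4/(-2))/(7 + (7/(-5) - 4/(-2))))*(98 - 88) = (2*(7*(-⅕) - 4*(-½))/(7 + (7*(-⅕) - 4*(-½))))*10 = (2*(-7/5 + 2)/(7 + (-7/5 + 2)))*10 = (2*(⅗)/(7 + ⅗))*10 = (2*(⅗)/(38/5))*10 = (2*(⅗)*(5/38))*10 = (3/19)*10 = 30/19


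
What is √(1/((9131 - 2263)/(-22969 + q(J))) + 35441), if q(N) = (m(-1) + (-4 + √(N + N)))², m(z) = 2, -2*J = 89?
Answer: √(417893305278 - 6868*I*√89)/3434 ≈ 188.25 - 1.4594e-5*I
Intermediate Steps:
J = -89/2 (J = -½*89 = -89/2 ≈ -44.500)
q(N) = (-2 + √2*√N)² (q(N) = (2 + (-4 + √(N + N)))² = (2 + (-4 + √(2*N)))² = (2 + (-4 + √2*√N))² = (-2 + √2*√N)²)
√(1/((9131 - 2263)/(-22969 + q(J))) + 35441) = √(1/((9131 - 2263)/(-22969 + (-2 + √2*√(-89/2))²)) + 35441) = √(1/(6868/(-22969 + (-2 + √2*(I*√178/2))²)) + 35441) = √(1/(6868/(-22969 + (-2 + I*√89)²)) + 35441) = √((-22969/6868 + (-2 + I*√89)²/6868) + 35441) = √(243385819/6868 + (-2 + I*√89)²/6868)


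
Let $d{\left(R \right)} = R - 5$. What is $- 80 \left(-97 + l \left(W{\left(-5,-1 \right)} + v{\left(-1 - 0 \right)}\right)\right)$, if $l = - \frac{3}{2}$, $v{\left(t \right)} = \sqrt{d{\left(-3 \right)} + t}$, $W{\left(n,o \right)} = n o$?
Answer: $8360 + 360 i \approx 8360.0 + 360.0 i$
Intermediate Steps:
$d{\left(R \right)} = -5 + R$
$v{\left(t \right)} = \sqrt{-8 + t}$ ($v{\left(t \right)} = \sqrt{\left(-5 - 3\right) + t} = \sqrt{-8 + t}$)
$l = - \frac{3}{2}$ ($l = \left(-3\right) \frac{1}{2} = - \frac{3}{2} \approx -1.5$)
$- 80 \left(-97 + l \left(W{\left(-5,-1 \right)} + v{\left(-1 - 0 \right)}\right)\right) = - 80 \left(-97 - \frac{3 \left(\left(-5\right) \left(-1\right) + \sqrt{-8 - 1}\right)}{2}\right) = - 80 \left(-97 - \frac{3 \left(5 + \sqrt{-8 + \left(-1 + 0\right)}\right)}{2}\right) = - 80 \left(-97 - \frac{3 \left(5 + \sqrt{-8 - 1}\right)}{2}\right) = - 80 \left(-97 - \frac{3 \left(5 + \sqrt{-9}\right)}{2}\right) = - 80 \left(-97 - \frac{3 \left(5 + 3 i\right)}{2}\right) = - 80 \left(-97 - \left(\frac{15}{2} + \frac{9 i}{2}\right)\right) = - 80 \left(- \frac{209}{2} - \frac{9 i}{2}\right) = 8360 + 360 i$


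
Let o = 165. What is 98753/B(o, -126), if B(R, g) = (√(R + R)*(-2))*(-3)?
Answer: 98753*√330/1980 ≈ 906.03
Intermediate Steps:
B(R, g) = 6*√2*√R (B(R, g) = (√(2*R)*(-2))*(-3) = ((√2*√R)*(-2))*(-3) = -2*√2*√R*(-3) = 6*√2*√R)
98753/B(o, -126) = 98753/((6*√2*√165)) = 98753/((6*√330)) = 98753*(√330/1980) = 98753*√330/1980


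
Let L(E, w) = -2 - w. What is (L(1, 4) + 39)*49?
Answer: 1617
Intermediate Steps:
(L(1, 4) + 39)*49 = ((-2 - 1*4) + 39)*49 = ((-2 - 4) + 39)*49 = (-6 + 39)*49 = 33*49 = 1617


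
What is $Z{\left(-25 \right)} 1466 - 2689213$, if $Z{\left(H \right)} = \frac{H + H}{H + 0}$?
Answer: $-2686281$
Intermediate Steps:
$Z{\left(H \right)} = 2$ ($Z{\left(H \right)} = \frac{2 H}{H} = 2$)
$Z{\left(-25 \right)} 1466 - 2689213 = 2 \cdot 1466 - 2689213 = 2932 - 2689213 = -2686281$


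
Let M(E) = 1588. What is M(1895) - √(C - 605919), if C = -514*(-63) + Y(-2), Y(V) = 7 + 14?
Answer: 1588 - 6*I*√15931 ≈ 1588.0 - 757.31*I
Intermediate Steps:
Y(V) = 21
C = 32403 (C = -514*(-63) + 21 = 32382 + 21 = 32403)
M(1895) - √(C - 605919) = 1588 - √(32403 - 605919) = 1588 - √(-573516) = 1588 - 6*I*√15931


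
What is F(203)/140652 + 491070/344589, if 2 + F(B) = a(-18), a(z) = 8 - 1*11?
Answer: 23022751565/16155710676 ≈ 1.4251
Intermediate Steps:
a(z) = -3 (a(z) = 8 - 11 = -3)
F(B) = -5 (F(B) = -2 - 3 = -5)
F(203)/140652 + 491070/344589 = -5/140652 + 491070/344589 = -5*1/140652 + 491070*(1/344589) = -5/140652 + 163690/114863 = 23022751565/16155710676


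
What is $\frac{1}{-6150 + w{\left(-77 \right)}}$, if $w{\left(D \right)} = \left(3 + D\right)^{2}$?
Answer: $- \frac{1}{674} \approx -0.0014837$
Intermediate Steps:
$\frac{1}{-6150 + w{\left(-77 \right)}} = \frac{1}{-6150 + \left(3 - 77\right)^{2}} = \frac{1}{-6150 + \left(-74\right)^{2}} = \frac{1}{-6150 + 5476} = \frac{1}{-674} = - \frac{1}{674}$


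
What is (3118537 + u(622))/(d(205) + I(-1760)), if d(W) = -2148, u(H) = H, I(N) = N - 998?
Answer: -3119159/4906 ≈ -635.78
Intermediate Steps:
I(N) = -998 + N
(3118537 + u(622))/(d(205) + I(-1760)) = (3118537 + 622)/(-2148 + (-998 - 1760)) = 3119159/(-2148 - 2758) = 3119159/(-4906) = 3119159*(-1/4906) = -3119159/4906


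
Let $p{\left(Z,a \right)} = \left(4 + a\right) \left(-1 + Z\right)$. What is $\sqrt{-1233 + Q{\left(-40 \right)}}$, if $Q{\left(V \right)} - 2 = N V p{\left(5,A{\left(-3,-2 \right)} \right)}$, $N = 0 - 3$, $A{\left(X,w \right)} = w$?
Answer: $i \sqrt{271} \approx 16.462 i$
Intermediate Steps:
$N = -3$
$p{\left(Z,a \right)} = \left(-1 + Z\right) \left(4 + a\right)$
$Q{\left(V \right)} = 2 - 24 V$ ($Q{\left(V \right)} = 2 + - 3 V \left(-4 - -2 + 4 \cdot 5 + 5 \left(-2\right)\right) = 2 + - 3 V \left(-4 + 2 + 20 - 10\right) = 2 + - 3 V 8 = 2 - 24 V$)
$\sqrt{-1233 + Q{\left(-40 \right)}} = \sqrt{-1233 + \left(2 - -960\right)} = \sqrt{-1233 + \left(2 + 960\right)} = \sqrt{-1233 + 962} = \sqrt{-271} = i \sqrt{271}$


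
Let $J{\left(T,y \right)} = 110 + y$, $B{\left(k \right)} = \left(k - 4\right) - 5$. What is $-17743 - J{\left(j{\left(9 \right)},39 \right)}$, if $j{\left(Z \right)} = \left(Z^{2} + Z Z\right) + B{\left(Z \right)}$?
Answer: $-17892$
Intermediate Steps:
$B{\left(k \right)} = -9 + k$ ($B{\left(k \right)} = \left(-4 + k\right) - 5 = -9 + k$)
$j{\left(Z \right)} = -9 + Z + 2 Z^{2}$ ($j{\left(Z \right)} = \left(Z^{2} + Z Z\right) + \left(-9 + Z\right) = \left(Z^{2} + Z^{2}\right) + \left(-9 + Z\right) = 2 Z^{2} + \left(-9 + Z\right) = -9 + Z + 2 Z^{2}$)
$-17743 - J{\left(j{\left(9 \right)},39 \right)} = -17743 - \left(110 + 39\right) = -17743 - 149 = -17892$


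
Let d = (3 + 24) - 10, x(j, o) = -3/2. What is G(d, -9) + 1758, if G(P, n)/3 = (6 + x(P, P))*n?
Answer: 3273/2 ≈ 1636.5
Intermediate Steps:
x(j, o) = -3/2 (x(j, o) = -3*½ = -3/2)
d = 17 (d = 27 - 10 = 17)
G(P, n) = 27*n/2 (G(P, n) = 3*((6 - 3/2)*n) = 3*(9*n/2) = 27*n/2)
G(d, -9) + 1758 = (27/2)*(-9) + 1758 = -243/2 + 1758 = 3273/2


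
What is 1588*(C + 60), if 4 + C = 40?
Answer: 152448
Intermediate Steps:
C = 36 (C = -4 + 40 = 36)
1588*(C + 60) = 1588*(36 + 60) = 1588*96 = 152448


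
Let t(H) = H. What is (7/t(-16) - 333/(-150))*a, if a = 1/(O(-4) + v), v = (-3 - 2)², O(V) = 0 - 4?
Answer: 713/8400 ≈ 0.084881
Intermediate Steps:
O(V) = -4
v = 25 (v = (-5)² = 25)
a = 1/21 (a = 1/(-4 + 25) = 1/21 ≈ 0.047619)
(7/t(-16) - 333/(-150))*a = (7/(-16) - 333/(-150))*(1/21) = (7*(-1/16) - 333*(-1/150))*(1/21) = (-7/16 + 111/50)*(1/21) = (713/400)*(1/21) = 713/8400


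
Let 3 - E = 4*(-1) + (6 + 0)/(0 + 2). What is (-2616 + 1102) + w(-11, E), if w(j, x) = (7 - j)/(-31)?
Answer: -46952/31 ≈ -1514.6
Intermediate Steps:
E = 4 (E = 3 - (4*(-1) + (6 + 0)/(0 + 2)) = 3 - (-4 + 6/2) = 3 - (-4 + 6*(½)) = 3 - (-4 + 3) = 3 - 1*(-1) = 3 + 1 = 4)
w(j, x) = -7/31 + j/31 (w(j, x) = (7 - j)*(-1/31) = -7/31 + j/31)
(-2616 + 1102) + w(-11, E) = (-2616 + 1102) + (-7/31 + (1/31)*(-11)) = -1514 + (-7/31 - 11/31) = -1514 - 18/31 = -46952/31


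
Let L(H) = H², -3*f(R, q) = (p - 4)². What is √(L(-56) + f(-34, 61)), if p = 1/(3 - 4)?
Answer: √28149/3 ≈ 55.926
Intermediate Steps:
p = -1 (p = 1/(-1) = -1)
f(R, q) = -25/3 (f(R, q) = -(-1 - 4)²/3 = -⅓*(-5)² = -⅓*25 = -25/3)
√(L(-56) + f(-34, 61)) = √((-56)² - 25/3) = √(3136 - 25/3) = √(9383/3) = √28149/3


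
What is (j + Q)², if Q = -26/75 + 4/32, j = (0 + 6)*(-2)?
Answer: 53772889/360000 ≈ 149.37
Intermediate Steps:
j = -12 (j = 6*(-2) = -12)
Q = -133/600 (Q = -26*1/75 + 4*(1/32) = -26/75 + ⅛ = -133/600 ≈ -0.22167)
(j + Q)² = (-12 - 133/600)² = (-7333/600)² = 53772889/360000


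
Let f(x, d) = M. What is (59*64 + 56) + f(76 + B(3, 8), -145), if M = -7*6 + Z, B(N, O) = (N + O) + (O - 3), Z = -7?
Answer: 3783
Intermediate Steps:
B(N, O) = -3 + N + 2*O (B(N, O) = (N + O) + (-3 + O) = -3 + N + 2*O)
M = -49 (M = -7*6 - 7 = -42 - 7 = -49)
f(x, d) = -49
(59*64 + 56) + f(76 + B(3, 8), -145) = (59*64 + 56) - 49 = (3776 + 56) - 49 = 3832 - 49 = 3783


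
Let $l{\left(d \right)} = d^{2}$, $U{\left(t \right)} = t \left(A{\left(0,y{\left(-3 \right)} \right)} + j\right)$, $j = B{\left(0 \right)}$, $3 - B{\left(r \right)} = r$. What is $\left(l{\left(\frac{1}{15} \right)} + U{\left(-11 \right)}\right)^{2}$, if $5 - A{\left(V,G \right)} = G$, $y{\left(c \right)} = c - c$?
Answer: $\frac{392000401}{50625} \approx 7743.2$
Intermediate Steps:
$y{\left(c \right)} = 0$
$A{\left(V,G \right)} = 5 - G$
$B{\left(r \right)} = 3 - r$
$j = 3$ ($j = 3 - 0 = 3 + 0 = 3$)
$U{\left(t \right)} = 8 t$ ($U{\left(t \right)} = t \left(\left(5 - 0\right) + 3\right) = t \left(\left(5 + 0\right) + 3\right) = t \left(5 + 3\right) = t 8 = 8 t$)
$\left(l{\left(\frac{1}{15} \right)} + U{\left(-11 \right)}\right)^{2} = \left(\left(\frac{1}{15}\right)^{2} + 8 \left(-11\right)\right)^{2} = \left(\left(\frac{1}{15}\right)^{2} - 88\right)^{2} = \left(\frac{1}{225} - 88\right)^{2} = \left(- \frac{19799}{225}\right)^{2} = \frac{392000401}{50625}$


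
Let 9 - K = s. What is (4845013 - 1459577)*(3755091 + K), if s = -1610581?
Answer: 18165169621916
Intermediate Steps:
K = 1610590 (K = 9 - 1*(-1610581) = 9 + 1610581 = 1610590)
(4845013 - 1459577)*(3755091 + K) = (4845013 - 1459577)*(3755091 + 1610590) = 3385436*5365681 = 18165169621916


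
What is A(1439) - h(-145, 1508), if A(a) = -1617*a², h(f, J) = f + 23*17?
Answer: -3348356103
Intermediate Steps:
h(f, J) = 391 + f (h(f, J) = f + 391 = 391 + f)
A(1439) - h(-145, 1508) = -1617*1439² - (391 - 145) = -1617*2070721 - 1*246 = -3348355857 - 246 = -3348356103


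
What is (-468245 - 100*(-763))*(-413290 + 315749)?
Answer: 38230707245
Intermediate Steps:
(-468245 - 100*(-763))*(-413290 + 315749) = (-468245 + 76300)*(-97541) = -391945*(-97541) = 38230707245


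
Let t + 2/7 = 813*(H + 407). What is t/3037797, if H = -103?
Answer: 1730062/21264579 ≈ 0.081359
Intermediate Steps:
t = 1730062/7 (t = -2/7 + 813*(-103 + 407) = -2/7 + 813*304 = -2/7 + 247152 = 1730062/7 ≈ 2.4715e+5)
t/3037797 = (1730062/7)/3037797 = (1730062/7)*(1/3037797) = 1730062/21264579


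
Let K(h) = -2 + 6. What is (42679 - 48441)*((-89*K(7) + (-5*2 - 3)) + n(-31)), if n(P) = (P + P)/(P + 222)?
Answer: 406457242/191 ≈ 2.1280e+6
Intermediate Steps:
K(h) = 4
n(P) = 2*P/(222 + P) (n(P) = (2*P)/(222 + P) = 2*P/(222 + P))
(42679 - 48441)*((-89*K(7) + (-5*2 - 3)) + n(-31)) = (42679 - 48441)*((-89*4 + (-5*2 - 3)) + 2*(-31)/(222 - 31)) = -5762*((-356 + (-10 - 3)) + 2*(-31)/191) = -5762*((-356 - 13) + 2*(-31)*(1/191)) = -5762*(-369 - 62/191) = -5762*(-70541/191) = 406457242/191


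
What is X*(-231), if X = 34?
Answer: -7854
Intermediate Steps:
X*(-231) = 34*(-231) = -7854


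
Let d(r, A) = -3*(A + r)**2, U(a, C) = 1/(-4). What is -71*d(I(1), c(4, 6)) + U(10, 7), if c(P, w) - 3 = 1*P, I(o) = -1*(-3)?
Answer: 85199/4 ≈ 21300.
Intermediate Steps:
U(a, C) = -1/4
I(o) = 3
c(P, w) = 3 + P (c(P, w) = 3 + 1*P = 3 + P)
-71*d(I(1), c(4, 6)) + U(10, 7) = -(-213)*((3 + 4) + 3)**2 - 1/4 = -(-213)*(7 + 3)**2 - 1/4 = -(-213)*10**2 - 1/4 = -(-213)*100 - 1/4 = -71*(-300) - 1/4 = 21300 - 1/4 = 85199/4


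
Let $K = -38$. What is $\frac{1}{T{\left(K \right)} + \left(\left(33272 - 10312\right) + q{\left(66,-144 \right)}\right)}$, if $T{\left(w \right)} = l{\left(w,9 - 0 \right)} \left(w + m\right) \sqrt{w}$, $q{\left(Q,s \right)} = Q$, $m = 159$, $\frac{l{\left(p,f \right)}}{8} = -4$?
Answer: $\frac{11513}{549953634} + \frac{968 i \sqrt{38}}{274976817} \approx 2.0935 \cdot 10^{-5} + 2.1701 \cdot 10^{-5} i$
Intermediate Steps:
$l{\left(p,f \right)} = -32$ ($l{\left(p,f \right)} = 8 \left(-4\right) = -32$)
$T{\left(w \right)} = \sqrt{w} \left(-5088 - 32 w\right)$ ($T{\left(w \right)} = - 32 \left(w + 159\right) \sqrt{w} = - 32 \left(159 + w\right) \sqrt{w} = \left(-5088 - 32 w\right) \sqrt{w} = \sqrt{w} \left(-5088 - 32 w\right)$)
$\frac{1}{T{\left(K \right)} + \left(\left(33272 - 10312\right) + q{\left(66,-144 \right)}\right)} = \frac{1}{32 \sqrt{-38} \left(-159 - -38\right) + \left(\left(33272 - 10312\right) + 66\right)} = \frac{1}{32 i \sqrt{38} \left(-159 + 38\right) + \left(22960 + 66\right)} = \frac{1}{32 i \sqrt{38} \left(-121\right) + 23026} = \frac{1}{- 3872 i \sqrt{38} + 23026} = \frac{1}{23026 - 3872 i \sqrt{38}}$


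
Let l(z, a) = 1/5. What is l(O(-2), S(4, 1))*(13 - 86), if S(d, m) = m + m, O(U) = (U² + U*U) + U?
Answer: -73/5 ≈ -14.600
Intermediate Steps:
O(U) = U + 2*U² (O(U) = (U² + U²) + U = 2*U² + U = U + 2*U²)
S(d, m) = 2*m
l(z, a) = ⅕
l(O(-2), S(4, 1))*(13 - 86) = (13 - 86)/5 = (⅕)*(-73) = -73/5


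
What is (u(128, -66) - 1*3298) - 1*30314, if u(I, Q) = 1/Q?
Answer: -2218393/66 ≈ -33612.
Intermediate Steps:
(u(128, -66) - 1*3298) - 1*30314 = (1/(-66) - 1*3298) - 1*30314 = (-1/66 - 3298) - 30314 = -217669/66 - 30314 = -2218393/66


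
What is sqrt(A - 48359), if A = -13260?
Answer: I*sqrt(61619) ≈ 248.23*I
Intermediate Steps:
sqrt(A - 48359) = sqrt(-13260 - 48359) = sqrt(-61619) = I*sqrt(61619)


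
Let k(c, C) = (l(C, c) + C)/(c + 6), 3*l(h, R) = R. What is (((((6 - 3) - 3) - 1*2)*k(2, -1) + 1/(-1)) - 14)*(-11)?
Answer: 1969/12 ≈ 164.08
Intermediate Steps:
l(h, R) = R/3
k(c, C) = (C + c/3)/(6 + c) (k(c, C) = (c/3 + C)/(c + 6) = (C + c/3)/(6 + c))
(((((6 - 3) - 3) - 1*2)*k(2, -1) + 1/(-1)) - 14)*(-11) = (((((6 - 3) - 3) - 1*2)*((-1 + (⅓)*2)/(6 + 2)) + 1/(-1)) - 14)*(-11) = ((((3 - 3) - 2)*((-1 + ⅔)/8) - 1) - 14)*(-11) = (((0 - 2)*((⅛)*(-⅓)) - 1) - 14)*(-11) = ((-2*(-1/24) - 1) - 14)*(-11) = ((1/12 - 1) - 14)*(-11) = (-11/12 - 14)*(-11) = -179/12*(-11) = 1969/12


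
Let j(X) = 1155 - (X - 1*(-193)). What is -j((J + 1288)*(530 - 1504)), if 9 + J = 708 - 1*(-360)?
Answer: -2286940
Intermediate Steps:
J = 1059 (J = -9 + (708 - 1*(-360)) = -9 + (708 + 360) = -9 + 1068 = 1059)
j(X) = 962 - X (j(X) = 1155 - (X + 193) = 1155 - (193 + X) = 1155 + (-193 - X) = 962 - X)
-j((J + 1288)*(530 - 1504)) = -(962 - (1059 + 1288)*(530 - 1504)) = -(962 - 2347*(-974)) = -(962 - 1*(-2285978)) = -(962 + 2285978) = -1*2286940 = -2286940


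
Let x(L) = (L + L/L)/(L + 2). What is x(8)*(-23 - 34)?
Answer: -513/10 ≈ -51.300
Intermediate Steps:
x(L) = (1 + L)/(2 + L) (x(L) = (L + 1)/(2 + L) = (1 + L)/(2 + L))
x(8)*(-23 - 34) = ((1 + 8)/(2 + 8))*(-23 - 34) = (9/10)*(-57) = -513/10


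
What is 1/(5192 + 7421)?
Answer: 1/12613 ≈ 7.9283e-5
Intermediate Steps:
1/(5192 + 7421) = 1/12613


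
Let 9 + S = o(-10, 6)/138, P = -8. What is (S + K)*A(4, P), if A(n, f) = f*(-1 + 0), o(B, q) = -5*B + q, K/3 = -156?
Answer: -263080/69 ≈ -3812.8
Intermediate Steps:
K = -468 (K = 3*(-156) = -468)
o(B, q) = q - 5*B
A(n, f) = -f (A(n, f) = f*(-1) = -f)
S = -593/69 (S = -9 + (6 - 5*(-10))/138 = -9 + (6 + 50)*(1/138) = -9 + 56*(1/138) = -9 + 28/69 = -593/69 ≈ -8.5942)
(S + K)*A(4, P) = (-593/69 - 468)*(-1*(-8)) = -32885/69*8 = -263080/69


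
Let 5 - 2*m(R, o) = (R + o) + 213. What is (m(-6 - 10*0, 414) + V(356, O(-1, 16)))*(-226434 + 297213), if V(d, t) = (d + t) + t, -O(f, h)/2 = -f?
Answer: 3114276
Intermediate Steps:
O(f, h) = 2*f (O(f, h) = -(-2)*f = 2*f)
V(d, t) = d + 2*t
m(R, o) = -104 - R/2 - o/2 (m(R, o) = 5/2 - ((R + o) + 213)/2 = 5/2 - (213 + R + o)/2 = 5/2 + (-213/2 - R/2 - o/2) = -104 - R/2 - o/2)
(m(-6 - 10*0, 414) + V(356, O(-1, 16)))*(-226434 + 297213) = ((-104 - (-6 - 10*0)/2 - ½*414) + (356 + 2*(2*(-1))))*(-226434 + 297213) = ((-104 - (-6 + 0)/2 - 207) + (356 + 2*(-2)))*70779 = ((-104 - ½*(-6) - 207) + (356 - 4))*70779 = ((-104 + 3 - 207) + 352)*70779 = (-308 + 352)*70779 = 44*70779 = 3114276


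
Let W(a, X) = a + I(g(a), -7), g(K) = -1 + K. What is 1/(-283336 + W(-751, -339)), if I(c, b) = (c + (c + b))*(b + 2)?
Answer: -1/276532 ≈ -3.6162e-6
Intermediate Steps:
I(c, b) = (2 + b)*(b + 2*c) (I(c, b) = (c + (b + c))*(2 + b) = (b + 2*c)*(2 + b) = (2 + b)*(b + 2*c))
W(a, X) = 45 - 9*a (W(a, X) = a + ((-7)² + 2*(-7) + 4*(-1 + a) + 2*(-7)*(-1 + a)) = a + (49 - 14 + (-4 + 4*a) + (14 - 14*a)) = a + (45 - 10*a) = 45 - 9*a)
1/(-283336 + W(-751, -339)) = 1/(-283336 + (45 - 9*(-751))) = 1/(-283336 + (45 + 6759)) = 1/(-283336 + 6804) = 1/(-276532) = -1/276532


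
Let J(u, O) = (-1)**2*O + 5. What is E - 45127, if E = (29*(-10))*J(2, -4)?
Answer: -45417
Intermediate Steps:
J(u, O) = 5 + O (J(u, O) = 1*O + 5 = O + 5 = 5 + O)
E = -290 (E = (29*(-10))*(5 - 4) = -290*1 = -290)
E - 45127 = -290 - 45127 = -45417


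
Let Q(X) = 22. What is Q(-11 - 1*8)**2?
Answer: 484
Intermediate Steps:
Q(-11 - 1*8)**2 = 22**2 = 484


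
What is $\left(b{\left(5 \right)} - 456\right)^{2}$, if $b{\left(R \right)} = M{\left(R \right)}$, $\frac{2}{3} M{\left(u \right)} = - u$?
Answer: $\frac{859329}{4} \approx 2.1483 \cdot 10^{5}$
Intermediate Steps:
$M{\left(u \right)} = - \frac{3 u}{2}$ ($M{\left(u \right)} = \frac{3 \left(- u\right)}{2} = - \frac{3 u}{2}$)
$b{\left(R \right)} = - \frac{3 R}{2}$
$\left(b{\left(5 \right)} - 456\right)^{2} = \left(\left(- \frac{3}{2}\right) 5 - 456\right)^{2} = \left(- \frac{15}{2} - 456\right)^{2} = \left(- \frac{927}{2}\right)^{2} = \frac{859329}{4}$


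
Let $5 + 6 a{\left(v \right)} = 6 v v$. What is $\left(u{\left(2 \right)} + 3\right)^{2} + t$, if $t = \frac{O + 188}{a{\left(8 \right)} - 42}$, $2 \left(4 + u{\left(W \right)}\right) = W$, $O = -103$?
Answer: $\frac{510}{127} \approx 4.0157$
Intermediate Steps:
$u{\left(W \right)} = -4 + \frac{W}{2}$
$a{\left(v \right)} = - \frac{5}{6} + v^{2}$ ($a{\left(v \right)} = - \frac{5}{6} + \frac{6 v v}{6} = - \frac{5}{6} + \frac{6 v^{2}}{6} = - \frac{5}{6} + v^{2}$)
$t = \frac{510}{127}$ ($t = \frac{-103 + 188}{\left(- \frac{5}{6} + 8^{2}\right) - 42} = \frac{85}{\left(- \frac{5}{6} + 64\right) - 42} = \frac{85}{\frac{379}{6} - 42} = \frac{85}{\frac{127}{6}} = 85 \cdot \frac{6}{127} = \frac{510}{127} \approx 4.0157$)
$\left(u{\left(2 \right)} + 3\right)^{2} + t = \left(\left(-4 + \frac{1}{2} \cdot 2\right) + 3\right)^{2} + \frac{510}{127} = \left(\left(-4 + 1\right) + 3\right)^{2} + \frac{510}{127} = \left(-3 + 3\right)^{2} + \frac{510}{127} = 0^{2} + \frac{510}{127} = 0 + \frac{510}{127} = \frac{510}{127}$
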